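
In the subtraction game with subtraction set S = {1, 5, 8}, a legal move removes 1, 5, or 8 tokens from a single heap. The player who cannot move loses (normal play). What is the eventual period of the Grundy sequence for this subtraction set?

G(0) = 0
G(1) = mex{0} = 1
G(2) = mex{1} = 0
G(3) = mex{0} = 1
G(4) = mex{1} = 0
G(5) = mex{0,0} = 1
G(6) = mex{1,1} = 0
G(7) = mex{0,0} = 1
G(8) = mex{1,1,0} = 2
G(9) = mex{2,0,1} = 3
G(10) = mex{3,1,0} = 2
G(11) = mex{2,0,1} = 3
G(12) = mex{3,1,0} = 2
G(13) = mex{2,2,1} = 0
G(14) = mex{0,3,0} = 1
G(15) = mex{1,2,1} = 0
G(16) = mex{0,3,2} = 1
G(17) = mex{1,2,3} = 0
G(18) = mex{0,0,2} = 1
G(19) = mex{1,1,3} = 0
G(20) = mex{0,0,2} = 1
G(21) = mex{1,1,0} = 2
G(22) = mex{2,0,1} = 3
G(23) = mex{3,1,0} = 2
G(24) = mex{2,0,1} = 3
G(25) = mex{3,1,0} = 2
G(26) = mex{2,2,1} = 0
G(27) = mex{0,3,0} = 1
G(n+13) = G(n) holds for n = 0,…,7 (a full window of length max(S) = 8), so the sequence is purely periodic with period 13.

13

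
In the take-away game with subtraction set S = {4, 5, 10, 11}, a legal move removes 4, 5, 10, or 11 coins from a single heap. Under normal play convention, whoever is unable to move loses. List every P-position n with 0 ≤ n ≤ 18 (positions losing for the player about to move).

n :  0  1  2  3  4  5  6  7  8  9 10 11 12 13 14 15 16 17 18
G :  0  0  0  0  1  1  1  1  2  0  2  2  3  1  3  0  0  0  0
P-positions are exactly the n with G(n) = 0.

0, 1, 2, 3, 9, 15, 16, 17, 18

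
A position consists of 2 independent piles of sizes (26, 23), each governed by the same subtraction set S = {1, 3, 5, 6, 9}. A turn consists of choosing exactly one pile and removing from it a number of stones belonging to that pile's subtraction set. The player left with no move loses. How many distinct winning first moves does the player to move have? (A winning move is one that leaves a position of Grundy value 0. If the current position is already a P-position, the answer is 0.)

All piles use S = {1, 3, 5, 6, 9}:
n :  0  1  2  3  4  5  6  7  8  9 10 11 12 13 14 15 16 17 18 19 20 21 22 23 24 25 26
G :  0  1  0  1  0  1  2  3  2  3  2  3  0  1  0  1  0  1  2  3  2  3  2  3  0  1  0
Pile A: G(26) = 0.
Pile B: G(23) = 3.
Combined Grundy value = 0 ⊕ 3 = 3.
A winning move leaves total XOR = 0, i.e. changes one component's Grundy value g to g ⊕ X where X is the current total.
Pile A: need g' = 0⊕3 = 3. Options: 26−1→G=1, 26−3→G=3, 26−5→G=3, 26−6→G=2, 26−9→G=1. Hits: 2.
Pile B: need g' = 3⊕3 = 0. Options: 23−1→G=2, 23−3→G=2, 23−5→G=2, 23−6→G=1, 23−9→G=0. Hits: 1.

3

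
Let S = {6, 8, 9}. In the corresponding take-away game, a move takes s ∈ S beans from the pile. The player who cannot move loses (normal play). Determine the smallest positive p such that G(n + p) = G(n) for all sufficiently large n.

15

G(0) = 0
G(1) = mex{} = 0
G(2) = mex{} = 0
G(3) = mex{} = 0
G(4) = mex{} = 0
G(5) = mex{} = 0
G(6) = mex{0} = 1
G(7) = mex{0} = 1
G(8) = mex{0,0} = 1
G(9) = mex{0,0,0} = 1
G(10) = mex{0,0,0} = 1
G(11) = mex{0,0,0} = 1
G(12) = mex{1,0,0} = 2
G(13) = mex{1,0,0} = 2
G(14) = mex{1,1,0} = 2
G(15) = mex{1,1,1} = 0
G(16) = mex{1,1,1} = 0
G(17) = mex{1,1,1} = 0
G(18) = mex{2,1,1} = 0
G(19) = mex{2,1,1} = 0
G(20) = mex{2,2,1} = 0
G(21) = mex{0,2,2} = 1
G(22) = mex{0,2,2} = 1
G(23) = mex{0,0,2} = 1
G(24) = mex{0,0,0} = 1
G(25) = mex{0,0,0} = 1
G(26) = mex{0,0,0} = 1
G(27) = mex{1,0,0} = 2
G(28) = mex{1,0,0} = 2
G(29) = mex{1,1,0} = 2
G(30) = mex{1,1,1} = 0
G(31) = mex{1,1,1} = 0
G(n+15) = G(n) holds for n = 0,…,8 (a full window of length max(S) = 9), so the sequence is purely periodic with period 15.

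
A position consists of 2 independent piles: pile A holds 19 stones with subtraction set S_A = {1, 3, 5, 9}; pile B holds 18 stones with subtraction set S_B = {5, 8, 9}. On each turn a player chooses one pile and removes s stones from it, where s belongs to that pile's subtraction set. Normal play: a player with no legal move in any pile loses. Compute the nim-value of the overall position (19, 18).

1

Pile A, S = {1, 3, 5, 9}:
n :  0  1  2  3  4  5  6  7  8  9 10 11 12 13 14 15 16 17 18 19
G :  0  1  0  1  0  1  0  1  0  1  0  1  0  1  0  1  0  1  0  1
G_A(19) = 1.
Pile B, S = {5, 8, 9}:
G(0) = 0
G(1) = mex{} = 0
G(2) = mex{} = 0
G(3) = mex{} = 0
G(4) = mex{} = 0
G(5) = mex{0} = 1
G(6) = mex{0} = 1
G(7) = mex{0} = 1
G(8) = mex{0,0} = 1
G(9) = mex{0,0,0} = 1
G(10) = mex{1,0,0} = 2
G(11) = mex{1,0,0} = 2
G(12) = mex{1,0,0} = 2
G(13) = mex{1,1,0} = 2
G(14) = mex{1,1,1} = 0
G(15) = mex{2,1,1} = 0
G(16) = mex{2,1,1} = 0
G(17) = mex{2,1,1} = 0
G(18) = mex{2,2,1} = 0
G_B(18) = 0.
Combined Grundy value = 1 ⊕ 0 = 1.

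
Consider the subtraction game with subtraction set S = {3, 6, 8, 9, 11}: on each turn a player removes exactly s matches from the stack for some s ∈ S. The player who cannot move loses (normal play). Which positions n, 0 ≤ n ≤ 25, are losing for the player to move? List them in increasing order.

0, 1, 2, 14, 15, 16

n :  0  1  2  3  4  5  6  7  8  9 10 11 12 13 14 15 16 17 18 19 20 21 22 23 24 25
G :  0  0  0  1  1  1  2  2  2  3  3  3  4  4  0  0  0  1  1  1  2  2  2  3  3  3
P-positions are exactly the n with G(n) = 0.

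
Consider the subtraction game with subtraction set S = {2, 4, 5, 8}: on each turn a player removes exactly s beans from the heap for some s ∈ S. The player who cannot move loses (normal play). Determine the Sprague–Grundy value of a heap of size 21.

1

n :  0  1  2  3  4  5  6  7  8  9 10 11 12 13 14 15 16 17 18 19 20 21
G :  0  0  1  1  2  2  3  0  4  1  0  2  1  0  2  1  0  2  1  0  2  1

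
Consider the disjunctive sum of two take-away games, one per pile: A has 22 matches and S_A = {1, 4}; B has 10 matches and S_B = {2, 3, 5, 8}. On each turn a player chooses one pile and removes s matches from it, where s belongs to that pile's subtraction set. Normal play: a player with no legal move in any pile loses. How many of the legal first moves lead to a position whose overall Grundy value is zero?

Pile A, S = {1, 4}:
n :  0  1  2  3  4  5  6  7  8  9 10 11 12 13 14 15 16 17 18 19 20 21 22
G :  0  1  0  1  2  0  1  0  1  2  0  1  0  1  2  0  1  0  1  2  0  1  0
G_A(22) = 0.
Pile B, S = {2, 3, 5, 8}:
n :  0  1  2  3  4  5  6  7  8  9 10
G :  0  0  1  1  2  2  3  0  4  1  3
G_B(10) = 3.
Combined Grundy value = 0 ⊕ 3 = 3.
A winning move leaves total XOR = 0, i.e. changes one component's Grundy value g to g ⊕ X where X is the current total.
Pile A: need g' = 0⊕3 = 3. Options: 22−1→G=1, 22−4→G=1. Hits: 0.
Pile B: need g' = 3⊕3 = 0. Options: 10−2→G=4, 10−3→G=0, 10−5→G=2, 10−8→G=1. Hits: 1.

1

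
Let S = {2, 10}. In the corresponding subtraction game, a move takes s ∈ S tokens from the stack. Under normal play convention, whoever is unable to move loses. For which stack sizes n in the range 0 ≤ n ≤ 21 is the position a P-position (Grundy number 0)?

0, 1, 4, 5, 8, 9, 12, 13, 16, 17, 20, 21

n :  0  1  2  3  4  5  6  7  8  9 10 11 12 13 14 15 16 17 18 19 20 21
G :  0  0  1  1  0  0  1  1  0  0  1  1  0  0  1  1  0  0  1  1  0  0
P-positions are exactly the n with G(n) = 0.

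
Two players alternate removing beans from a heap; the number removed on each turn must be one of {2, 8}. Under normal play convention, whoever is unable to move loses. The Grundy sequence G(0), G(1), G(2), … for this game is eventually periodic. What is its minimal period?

10

n :  0  1  2  3  4  5  6  7  8  9 10 11 12 13 14 15 16 17 18 19 20 21
G :  0  0  1  1  0  0  1  1  2  2  0  0  1  1  0  0  1  1  2  2  0  0
G(n+10) = G(n) holds for n = 0,…,7 (a full window of length max(S) = 8), so the sequence is purely periodic with period 10.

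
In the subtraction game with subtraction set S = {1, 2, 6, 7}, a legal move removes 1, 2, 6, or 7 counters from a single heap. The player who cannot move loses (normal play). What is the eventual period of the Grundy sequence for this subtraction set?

n :  0  1  2  3  4  5  6  7  8  9 10 11 12 13 14 15 16 17
G :  0  1  2  0  1  2  3  4  0  1  2  0  1  2  3  4  0  1
G(n+8) = G(n) holds for n = 0,…,6 (a full window of length max(S) = 7), so the sequence is purely periodic with period 8.

8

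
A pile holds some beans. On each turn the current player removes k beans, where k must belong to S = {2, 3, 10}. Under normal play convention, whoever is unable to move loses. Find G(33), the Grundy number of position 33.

G(0) = 0
G(1) = mex{} = 0
G(2) = mex{0} = 1
G(3) = mex{0,0} = 1
G(4) = mex{1,0} = 2
G(5) = mex{1,1} = 0
G(6) = mex{2,1} = 0
G(7) = mex{0,2} = 1
G(8) = mex{0,0} = 1
G(9) = mex{1,0} = 2
G(10) = mex{1,1,0} = 2
G(11) = mex{2,1,0} = 3
G(12) = mex{2,2,1} = 0
G(13) = mex{3,2,1} = 0
G(14) = mex{0,3,2} = 1
G(15) = mex{0,0,0} = 1
G(16) = mex{1,0,0} = 2
G(17) = mex{1,1,1} = 0
G(18) = mex{2,1,1} = 0
G(19) = mex{0,2,2} = 1
G(20) = mex{0,0,2} = 1
G(21) = mex{1,0,3} = 2
G(22) = mex{1,1,0} = 2
G(23) = mex{2,1,0} = 3
G(24) = mex{2,2,1} = 0
G(25) = mex{3,2,1} = 0
G(26) = mex{0,3,2} = 1
G(27) = mex{0,0,0} = 1
G(28) = mex{1,0,0} = 2
G(29) = mex{1,1,1} = 0
G(30) = mex{2,1,1} = 0
G(31) = mex{0,2,2} = 1
G(32) = mex{0,0,2} = 1
G(33) = mex{1,0,3} = 2

2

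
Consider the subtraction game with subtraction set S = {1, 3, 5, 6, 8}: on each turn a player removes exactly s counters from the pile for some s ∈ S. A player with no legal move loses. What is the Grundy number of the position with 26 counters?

0

G(0) = 0
G(1) = mex{0} = 1
G(2) = mex{1} = 0
G(3) = mex{0,0} = 1
G(4) = mex{1,1} = 0
G(5) = mex{0,0,0} = 1
G(6) = mex{1,1,1,0} = 2
G(7) = mex{2,0,0,1} = 3
G(8) = mex{3,1,1,0,0} = 2
G(9) = mex{2,2,0,1,1} = 3
G(10) = mex{3,3,1,0,0} = 2
G(11) = mex{2,2,2,1,1} = 0
G(12) = mex{0,3,3,2,0} = 1
G(13) = mex{1,2,2,3,1} = 0
G(14) = mex{0,0,3,2,2} = 1
G(15) = mex{1,1,2,3,3} = 0
G(16) = mex{0,0,0,2,2} = 1
G(17) = mex{1,1,1,0,3} = 2
G(18) = mex{2,0,0,1,2} = 3
G(19) = mex{3,1,1,0,0} = 2
G(20) = mex{2,2,0,1,1} = 3
G(21) = mex{3,3,1,0,0} = 2
G(22) = mex{2,2,2,1,1} = 0
G(23) = mex{0,3,3,2,0} = 1
G(24) = mex{1,2,2,3,1} = 0
G(25) = mex{0,0,3,2,2} = 1
G(26) = mex{1,1,2,3,3} = 0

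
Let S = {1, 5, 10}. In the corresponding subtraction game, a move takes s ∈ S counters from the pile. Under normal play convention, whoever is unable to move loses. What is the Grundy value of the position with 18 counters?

1

n :  0  1  2  3  4  5  6  7  8  9 10 11 12 13 14 15 16 17 18
G :  0  1  0  1  0  1  0  1  0  1  2  3  2  3  2  0  1  0  1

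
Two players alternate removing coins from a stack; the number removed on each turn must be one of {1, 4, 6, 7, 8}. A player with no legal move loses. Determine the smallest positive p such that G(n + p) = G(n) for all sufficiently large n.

n :  0  1  2  3  4  5  6  7  8  9 10 11 12 13 14 15 16 17 18 19 20 21 22 23 24 25 26 27 28 29
G :  0  1  0  1  2  0  1  2  3  2  3  4  5  3  0  1  0  1  2  0  1  2  3  2  3  4  5  3  0  1
G(n+14) = G(n) holds for n = 0,…,7 (a full window of length max(S) = 8), so the sequence is purely periodic with period 14.

14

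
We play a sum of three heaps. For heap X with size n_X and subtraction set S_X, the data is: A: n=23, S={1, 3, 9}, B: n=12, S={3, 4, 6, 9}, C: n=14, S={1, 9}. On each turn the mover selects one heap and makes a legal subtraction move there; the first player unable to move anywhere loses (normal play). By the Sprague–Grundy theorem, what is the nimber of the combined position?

Heap A, S = {1, 3, 9}:
G(0) = 0
G(1) = mex{0} = 1
G(2) = mex{1} = 0
G(3) = mex{0,0} = 1
G(4) = mex{1,1} = 0
G(5) = mex{0,0} = 1
G(6) = mex{1,1} = 0
G(7) = mex{0,0} = 1
G(8) = mex{1,1} = 0
G(9) = mex{0,0,0} = 1
G(10) = mex{1,1,1} = 0
G(11) = mex{0,0,0} = 1
G(12) = mex{1,1,1} = 0
G(13) = mex{0,0,0} = 1
G(14) = mex{1,1,1} = 0
G(15) = mex{0,0,0} = 1
G(16) = mex{1,1,1} = 0
G(17) = mex{0,0,0} = 1
G(18) = mex{1,1,1} = 0
G(19) = mex{0,0,0} = 1
G(20) = mex{1,1,1} = 0
G(21) = mex{0,0,0} = 1
G(22) = mex{1,1,1} = 0
G(23) = mex{0,0,0} = 1
G_A(23) = 1.
Heap B, S = {3, 4, 6, 9}:
G(0) = 0
G(1) = mex{} = 0
G(2) = mex{} = 0
G(3) = mex{0} = 1
G(4) = mex{0,0} = 1
G(5) = mex{0,0} = 1
G(6) = mex{1,0,0} = 2
G(7) = mex{1,1,0} = 2
G(8) = mex{1,1,0} = 2
G(9) = mex{2,1,1,0} = 3
G(10) = mex{2,2,1,0} = 3
G(11) = mex{2,2,1,0} = 3
G(12) = mex{3,2,2,1} = 0
G_B(12) = 0.
Heap C, S = {1, 9}:
G(0) = 0
G(1) = mex{0} = 1
G(2) = mex{1} = 0
G(3) = mex{0} = 1
G(4) = mex{1} = 0
G(5) = mex{0} = 1
G(6) = mex{1} = 0
G(7) = mex{0} = 1
G(8) = mex{1} = 0
G(9) = mex{0,0} = 1
G(10) = mex{1,1} = 0
G(11) = mex{0,0} = 1
G(12) = mex{1,1} = 0
G(13) = mex{0,0} = 1
G(14) = mex{1,1} = 0
G_C(14) = 0.
Combined Grundy value = 1 ⊕ 0 ⊕ 0 = 1.

1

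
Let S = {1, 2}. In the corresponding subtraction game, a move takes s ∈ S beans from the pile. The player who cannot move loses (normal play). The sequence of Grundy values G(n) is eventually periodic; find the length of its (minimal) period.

3

G(0) = 0
G(1) = mex{0} = 1
G(2) = mex{1,0} = 2
G(3) = mex{2,1} = 0
G(4) = mex{0,2} = 1
G(5) = mex{1,0} = 2
G(6) = mex{2,1} = 0
G(7) = mex{0,2} = 1
G(8) = mex{1,0} = 2
G(9) = mex{2,1} = 0
G(10) = mex{0,2} = 1
G(11) = mex{1,0} = 2
G(12) = mex{2,1} = 0
G(13) = mex{0,2} = 1
G(14) = mex{1,0} = 2
G(n+3) = G(n) holds for n = 0,…,1 (a full window of length max(S) = 2), so the sequence is purely periodic with period 3.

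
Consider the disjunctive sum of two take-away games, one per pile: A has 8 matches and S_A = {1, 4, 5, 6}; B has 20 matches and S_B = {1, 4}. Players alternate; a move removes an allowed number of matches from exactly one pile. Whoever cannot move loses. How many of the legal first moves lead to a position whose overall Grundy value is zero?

1

Pile A, S = {1, 4, 5, 6}:
G(0) = 0
G(1) = mex{0} = 1
G(2) = mex{1} = 0
G(3) = mex{0} = 1
G(4) = mex{1,0} = 2
G(5) = mex{2,1,0} = 3
G(6) = mex{3,0,1,0} = 2
G(7) = mex{2,1,0,1} = 3
G(8) = mex{3,2,1,0} = 4
G_A(8) = 4.
Pile B, S = {1, 4}:
n :  0  1  2  3  4  5  6  7  8  9 10 11 12 13 14 15 16 17 18 19 20
G :  0  1  0  1  2  0  1  0  1  2  0  1  0  1  2  0  1  0  1  2  0
G_B(20) = 0.
Combined Grundy value = 4 ⊕ 0 = 4.
A winning move leaves total XOR = 0, i.e. changes one component's Grundy value g to g ⊕ X where X is the current total.
Pile A: need g' = 4⊕4 = 0. Options: 8−1→G=3, 8−4→G=2, 8−5→G=1, 8−6→G=0. Hits: 1.
Pile B: need g' = 0⊕4 = 4. Options: 20−1→G=2, 20−4→G=1. Hits: 0.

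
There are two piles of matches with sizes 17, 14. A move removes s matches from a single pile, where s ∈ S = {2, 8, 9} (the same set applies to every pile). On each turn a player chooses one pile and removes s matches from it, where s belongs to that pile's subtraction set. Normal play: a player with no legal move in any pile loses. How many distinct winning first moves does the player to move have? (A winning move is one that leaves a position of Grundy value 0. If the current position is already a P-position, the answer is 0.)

All piles use S = {2, 8, 9}:
n :  0  1  2  3  4  5  6  7  8  9 10 11 12 13 14 15 16 17
G :  0  0  1  1  0  0  1  1  2  2  3  0  2  1  3  0  0  1
Pile A: G(17) = 1.
Pile B: G(14) = 3.
Combined Grundy value = 1 ⊕ 3 = 2.
A winning move leaves total XOR = 0, i.e. changes one component's Grundy value g to g ⊕ X where X is the current total.
Pile A: need g' = 1⊕2 = 3. Options: 17−2→G=0, 17−8→G=2, 17−9→G=2. Hits: 0.
Pile B: need g' = 3⊕2 = 1. Options: 14−2→G=2, 14−8→G=1, 14−9→G=0. Hits: 1.

1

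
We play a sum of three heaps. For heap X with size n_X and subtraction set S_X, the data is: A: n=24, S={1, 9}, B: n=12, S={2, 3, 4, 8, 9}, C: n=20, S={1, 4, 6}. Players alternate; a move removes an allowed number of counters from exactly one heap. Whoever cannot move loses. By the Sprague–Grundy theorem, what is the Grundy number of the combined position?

0

Heap A, S = {1, 9}:
G(0) = 0
G(1) = mex{0} = 1
G(2) = mex{1} = 0
G(3) = mex{0} = 1
G(4) = mex{1} = 0
G(5) = mex{0} = 1
G(6) = mex{1} = 0
G(7) = mex{0} = 1
G(8) = mex{1} = 0
G(9) = mex{0,0} = 1
G(10) = mex{1,1} = 0
G(11) = mex{0,0} = 1
G(12) = mex{1,1} = 0
G(13) = mex{0,0} = 1
G(14) = mex{1,1} = 0
G(15) = mex{0,0} = 1
G(16) = mex{1,1} = 0
G(17) = mex{0,0} = 1
G(18) = mex{1,1} = 0
G(19) = mex{0,0} = 1
G(20) = mex{1,1} = 0
G(21) = mex{0,0} = 1
G(22) = mex{1,1} = 0
G(23) = mex{0,0} = 1
G(24) = mex{1,1} = 0
G_A(24) = 0.
Heap B, S = {2, 3, 4, 8, 9}:
G(0) = 0
G(1) = mex{} = 0
G(2) = mex{0} = 1
G(3) = mex{0,0} = 1
G(4) = mex{1,0,0} = 2
G(5) = mex{1,1,0} = 2
G(6) = mex{2,1,1} = 0
G(7) = mex{2,2,1} = 0
G(8) = mex{0,2,2,0} = 1
G(9) = mex{0,0,2,0,0} = 1
G(10) = mex{1,0,0,1,0} = 2
G(11) = mex{1,1,0,1,1} = 2
G(12) = mex{2,1,1,2,1} = 0
G_B(12) = 0.
Heap C, S = {1, 4, 6}:
G(0) = 0
G(1) = mex{0} = 1
G(2) = mex{1} = 0
G(3) = mex{0} = 1
G(4) = mex{1,0} = 2
G(5) = mex{2,1} = 0
G(6) = mex{0,0,0} = 1
G(7) = mex{1,1,1} = 0
G(8) = mex{0,2,0} = 1
G(9) = mex{1,0,1} = 2
G(10) = mex{2,1,2} = 0
G(11) = mex{0,0,0} = 1
G(12) = mex{1,1,1} = 0
G(13) = mex{0,2,0} = 1
G(14) = mex{1,0,1} = 2
G(15) = mex{2,1,2} = 0
G(16) = mex{0,0,0} = 1
G(17) = mex{1,1,1} = 0
G(18) = mex{0,2,0} = 1
G(19) = mex{1,0,1} = 2
G(20) = mex{2,1,2} = 0
G_C(20) = 0.
Combined Grundy value = 0 ⊕ 0 ⊕ 0 = 0.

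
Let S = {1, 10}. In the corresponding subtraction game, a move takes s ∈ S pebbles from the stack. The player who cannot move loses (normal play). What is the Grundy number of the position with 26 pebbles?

n :  0  1  2  3  4  5  6  7  8  9 10 11 12 13 14 15 16 17 18 19 20 21 22 23 24 25 26
G :  0  1  0  1  0  1  0  1  0  1  2  0  1  0  1  0  1  0  1  0  1  2  0  1  0  1  0

0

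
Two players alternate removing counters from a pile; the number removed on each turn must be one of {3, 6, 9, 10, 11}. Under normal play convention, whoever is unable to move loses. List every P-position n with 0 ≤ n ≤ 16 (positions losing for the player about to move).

G(0) = 0
G(1) = mex{} = 0
G(2) = mex{} = 0
G(3) = mex{0} = 1
G(4) = mex{0} = 1
G(5) = mex{0} = 1
G(6) = mex{1,0} = 2
G(7) = mex{1,0} = 2
G(8) = mex{1,0} = 2
G(9) = mex{2,1,0} = 3
G(10) = mex{2,1,0,0} = 3
G(11) = mex{2,1,0,0,0} = 3
G(12) = mex{3,2,1,0,0} = 4
G(13) = mex{3,2,1,1,0} = 4
G(14) = mex{3,2,1,1,1} = 0
G(15) = mex{4,3,2,1,1} = 0
G(16) = mex{4,3,2,2,1} = 0
P-positions are exactly the n with G(n) = 0.

0, 1, 2, 14, 15, 16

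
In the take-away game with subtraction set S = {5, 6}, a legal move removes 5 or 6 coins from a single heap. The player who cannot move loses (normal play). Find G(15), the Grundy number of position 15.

n :  0  1  2  3  4  5  6  7  8  9 10 11 12 13 14 15
G :  0  0  0  0  0  1  1  1  1  1  2  0  0  0  0  0

0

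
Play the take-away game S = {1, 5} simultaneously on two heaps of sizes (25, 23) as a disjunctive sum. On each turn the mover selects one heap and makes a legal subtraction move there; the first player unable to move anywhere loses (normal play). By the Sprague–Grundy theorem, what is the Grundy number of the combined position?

0

All heaps use S = {1, 5}:
G(0) = 0
G(1) = mex{0} = 1
G(2) = mex{1} = 0
G(3) = mex{0} = 1
G(4) = mex{1} = 0
G(5) = mex{0,0} = 1
G(6) = mex{1,1} = 0
G(7) = mex{0,0} = 1
G(8) = mex{1,1} = 0
G(9) = mex{0,0} = 1
G(10) = mex{1,1} = 0
G(11) = mex{0,0} = 1
G(12) = mex{1,1} = 0
G(13) = mex{0,0} = 1
G(14) = mex{1,1} = 0
G(15) = mex{0,0} = 1
G(16) = mex{1,1} = 0
G(17) = mex{0,0} = 1
G(18) = mex{1,1} = 0
G(19) = mex{0,0} = 1
G(20) = mex{1,1} = 0
G(21) = mex{0,0} = 1
G(22) = mex{1,1} = 0
G(23) = mex{0,0} = 1
G(24) = mex{1,1} = 0
G(25) = mex{0,0} = 1
Heap A: G(25) = 1.
Heap B: G(23) = 1.
Combined Grundy value = 1 ⊕ 1 = 0.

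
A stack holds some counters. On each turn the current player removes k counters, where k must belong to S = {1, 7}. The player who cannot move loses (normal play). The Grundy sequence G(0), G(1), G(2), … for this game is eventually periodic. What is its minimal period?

2

G(0) = 0
G(1) = mex{0} = 1
G(2) = mex{1} = 0
G(3) = mex{0} = 1
G(4) = mex{1} = 0
G(5) = mex{0} = 1
G(6) = mex{1} = 0
G(7) = mex{0,0} = 1
G(8) = mex{1,1} = 0
G(9) = mex{0,0} = 1
G(10) = mex{1,1} = 0
G(11) = mex{0,0} = 1
G(12) = mex{1,1} = 0
G(13) = mex{0,0} = 1
G(14) = mex{1,1} = 0
G(n+2) = G(n) holds for n = 0,…,6 (a full window of length max(S) = 7), so the sequence is purely periodic with period 2.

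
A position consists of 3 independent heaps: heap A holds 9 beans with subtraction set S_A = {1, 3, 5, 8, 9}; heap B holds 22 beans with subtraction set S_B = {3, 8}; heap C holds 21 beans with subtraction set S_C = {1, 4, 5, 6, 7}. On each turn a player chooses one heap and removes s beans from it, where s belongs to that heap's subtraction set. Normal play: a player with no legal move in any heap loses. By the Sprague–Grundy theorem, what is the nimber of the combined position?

Heap A, S = {1, 3, 5, 8, 9}:
G(0) = 0
G(1) = mex{0} = 1
G(2) = mex{1} = 0
G(3) = mex{0,0} = 1
G(4) = mex{1,1} = 0
G(5) = mex{0,0,0} = 1
G(6) = mex{1,1,1} = 0
G(7) = mex{0,0,0} = 1
G(8) = mex{1,1,1,0} = 2
G(9) = mex{2,0,0,1,0} = 3
G_A(9) = 3.
Heap B, S = {3, 8}:
G(0) = 0
G(1) = mex{} = 0
G(2) = mex{} = 0
G(3) = mex{0} = 1
G(4) = mex{0} = 1
G(5) = mex{0} = 1
G(6) = mex{1} = 0
G(7) = mex{1} = 0
G(8) = mex{1,0} = 2
G(9) = mex{0,0} = 1
G(10) = mex{0,0} = 1
G(11) = mex{2,1} = 0
G(12) = mex{1,1} = 0
G(13) = mex{1,1} = 0
G(14) = mex{0,0} = 1
G(15) = mex{0,0} = 1
G(16) = mex{0,2} = 1
G(17) = mex{1,1} = 0
G(18) = mex{1,1} = 0
G(19) = mex{1,0} = 2
G(20) = mex{0,0} = 1
G(21) = mex{0,0} = 1
G(22) = mex{2,1} = 0
G_B(22) = 0.
Heap C, S = {1, 4, 5, 6, 7}:
G(0) = 0
G(1) = mex{0} = 1
G(2) = mex{1} = 0
G(3) = mex{0} = 1
G(4) = mex{1,0} = 2
G(5) = mex{2,1,0} = 3
G(6) = mex{3,0,1,0} = 2
G(7) = mex{2,1,0,1,0} = 3
G(8) = mex{3,2,1,0,1} = 4
G(9) = mex{4,3,2,1,0} = 5
G(10) = mex{5,2,3,2,1} = 0
G(11) = mex{0,3,2,3,2} = 1
G(12) = mex{1,4,3,2,3} = 0
G(13) = mex{0,5,4,3,2} = 1
G(14) = mex{1,0,5,4,3} = 2
G(15) = mex{2,1,0,5,4} = 3
G(16) = mex{3,0,1,0,5} = 2
G(17) = mex{2,1,0,1,0} = 3
G(18) = mex{3,2,1,0,1} = 4
G(19) = mex{4,3,2,1,0} = 5
G(20) = mex{5,2,3,2,1} = 0
G(21) = mex{0,3,2,3,2} = 1
G_C(21) = 1.
Combined Grundy value = 3 ⊕ 0 ⊕ 1 = 2.

2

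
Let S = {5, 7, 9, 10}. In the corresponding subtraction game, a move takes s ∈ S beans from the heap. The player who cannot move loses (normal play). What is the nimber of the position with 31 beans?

G(0) = 0
G(1) = mex{} = 0
G(2) = mex{} = 0
G(3) = mex{} = 0
G(4) = mex{} = 0
G(5) = mex{0} = 1
G(6) = mex{0} = 1
G(7) = mex{0,0} = 1
G(8) = mex{0,0} = 1
G(9) = mex{0,0,0} = 1
G(10) = mex{1,0,0,0} = 2
G(11) = mex{1,0,0,0} = 2
G(12) = mex{1,1,0,0} = 2
G(13) = mex{1,1,0,0} = 2
G(14) = mex{1,1,1,0} = 2
G(15) = mex{2,1,1,1} = 0
G(16) = mex{2,1,1,1} = 0
G(17) = mex{2,2,1,1} = 0
G(18) = mex{2,2,1,1} = 0
G(19) = mex{2,2,2,1} = 0
G(20) = mex{0,2,2,2} = 1
G(21) = mex{0,2,2,2} = 1
G(22) = mex{0,0,2,2} = 1
G(23) = mex{0,0,2,2} = 1
G(24) = mex{0,0,0,2} = 1
G(25) = mex{1,0,0,0} = 2
G(26) = mex{1,0,0,0} = 2
G(27) = mex{1,1,0,0} = 2
G(28) = mex{1,1,0,0} = 2
G(29) = mex{1,1,1,0} = 2
G(30) = mex{2,1,1,1} = 0
G(31) = mex{2,1,1,1} = 0

0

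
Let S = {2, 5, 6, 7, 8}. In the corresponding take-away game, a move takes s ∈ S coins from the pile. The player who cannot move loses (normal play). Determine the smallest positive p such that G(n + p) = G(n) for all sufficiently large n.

G(0) = 0
G(1) = mex{} = 0
G(2) = mex{0} = 1
G(3) = mex{0} = 1
G(4) = mex{1} = 0
G(5) = mex{1,0} = 2
G(6) = mex{0,0,0} = 1
G(7) = mex{2,1,0,0} = 3
G(8) = mex{1,1,1,0,0} = 2
G(9) = mex{3,0,1,1,0} = 2
G(10) = mex{2,2,0,1,1} = 3
G(11) = mex{2,1,2,0,1} = 3
G(12) = mex{3,3,1,2,0} = 4
G(13) = mex{3,2,3,1,2} = 0
G(14) = mex{4,2,2,3,1} = 0
G(15) = mex{0,3,2,2,3} = 1
G(16) = mex{0,3,3,2,2} = 1
G(17) = mex{1,4,3,3,2} = 0
G(18) = mex{1,0,4,3,3} = 2
G(19) = mex{0,0,0,4,3} = 1
G(20) = mex{2,1,0,0,4} = 3
G(21) = mex{1,1,1,0,0} = 2
G(22) = mex{3,0,1,1,0} = 2
G(23) = mex{2,2,0,1,1} = 3
G(24) = mex{2,1,2,0,1} = 3
G(25) = mex{3,3,1,2,0} = 4
G(26) = mex{3,2,3,1,2} = 0
G(27) = mex{4,2,2,3,1} = 0
G(n+13) = G(n) holds for n = 0,…,7 (a full window of length max(S) = 8), so the sequence is purely periodic with period 13.

13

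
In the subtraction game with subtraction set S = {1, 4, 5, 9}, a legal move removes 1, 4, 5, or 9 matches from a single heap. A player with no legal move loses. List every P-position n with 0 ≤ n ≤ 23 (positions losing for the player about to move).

0, 2, 8, 10, 16, 18

G(0) = 0
G(1) = mex{0} = 1
G(2) = mex{1} = 0
G(3) = mex{0} = 1
G(4) = mex{1,0} = 2
G(5) = mex{2,1,0} = 3
G(6) = mex{3,0,1} = 2
G(7) = mex{2,1,0} = 3
G(8) = mex{3,2,1} = 0
G(9) = mex{0,3,2,0} = 1
G(10) = mex{1,2,3,1} = 0
G(11) = mex{0,3,2,0} = 1
G(12) = mex{1,0,3,1} = 2
G(13) = mex{2,1,0,2} = 3
G(14) = mex{3,0,1,3} = 2
G(15) = mex{2,1,0,2} = 3
G(16) = mex{3,2,1,3} = 0
G(17) = mex{0,3,2,0} = 1
G(18) = mex{1,2,3,1} = 0
G(19) = mex{0,3,2,0} = 1
G(20) = mex{1,0,3,1} = 2
G(21) = mex{2,1,0,2} = 3
G(22) = mex{3,0,1,3} = 2
G(23) = mex{2,1,0,2} = 3
P-positions are exactly the n with G(n) = 0.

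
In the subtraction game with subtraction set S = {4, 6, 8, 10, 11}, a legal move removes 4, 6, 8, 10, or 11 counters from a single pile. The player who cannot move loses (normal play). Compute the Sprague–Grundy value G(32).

G(0) = 0
G(1) = mex{} = 0
G(2) = mex{} = 0
G(3) = mex{} = 0
G(4) = mex{0} = 1
G(5) = mex{0} = 1
G(6) = mex{0,0} = 1
G(7) = mex{0,0} = 1
G(8) = mex{1,0,0} = 2
G(9) = mex{1,0,0} = 2
G(10) = mex{1,1,0,0} = 2
G(11) = mex{1,1,0,0,0} = 2
G(12) = mex{2,1,1,0,0} = 3
G(13) = mex{2,1,1,0,0} = 3
G(14) = mex{2,2,1,1,0} = 3
G(15) = mex{2,2,1,1,1} = 0
G(16) = mex{3,2,2,1,1} = 0
G(17) = mex{3,2,2,1,1} = 0
G(18) = mex{3,3,2,2,1} = 0
G(19) = mex{0,3,2,2,2} = 1
G(20) = mex{0,3,3,2,2} = 1
G(21) = mex{0,0,3,2,2} = 1
G(22) = mex{0,0,3,3,2} = 1
G(23) = mex{1,0,0,3,3} = 2
G(24) = mex{1,0,0,3,3} = 2
G(25) = mex{1,1,0,0,3} = 2
G(26) = mex{1,1,0,0,0} = 2
G(27) = mex{2,1,1,0,0} = 3
G(28) = mex{2,1,1,0,0} = 3
G(29) = mex{2,2,1,1,0} = 3
G(30) = mex{2,2,1,1,1} = 0
G(31) = mex{3,2,2,1,1} = 0
G(32) = mex{3,2,2,1,1} = 0

0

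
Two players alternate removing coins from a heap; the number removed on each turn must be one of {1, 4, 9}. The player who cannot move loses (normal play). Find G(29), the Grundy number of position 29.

2

G(0) = 0
G(1) = mex{0} = 1
G(2) = mex{1} = 0
G(3) = mex{0} = 1
G(4) = mex{1,0} = 2
G(5) = mex{2,1} = 0
G(6) = mex{0,0} = 1
G(7) = mex{1,1} = 0
G(8) = mex{0,2} = 1
G(9) = mex{1,0,0} = 2
G(10) = mex{2,1,1} = 0
G(11) = mex{0,0,0} = 1
G(12) = mex{1,1,1} = 0
G(13) = mex{0,2,2} = 1
G(14) = mex{1,0,0} = 2
G(15) = mex{2,1,1} = 0
G(16) = mex{0,0,0} = 1
G(17) = mex{1,1,1} = 0
G(18) = mex{0,2,2} = 1
G(19) = mex{1,0,0} = 2
G(20) = mex{2,1,1} = 0
G(21) = mex{0,0,0} = 1
G(22) = mex{1,1,1} = 0
G(23) = mex{0,2,2} = 1
G(24) = mex{1,0,0} = 2
G(25) = mex{2,1,1} = 0
G(26) = mex{0,0,0} = 1
G(27) = mex{1,1,1} = 0
G(28) = mex{0,2,2} = 1
G(29) = mex{1,0,0} = 2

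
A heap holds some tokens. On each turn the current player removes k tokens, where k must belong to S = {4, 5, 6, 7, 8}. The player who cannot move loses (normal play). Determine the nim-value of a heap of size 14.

0

n :  0  1  2  3  4  5  6  7  8  9 10 11 12 13 14
G :  0  0  0  0  1  1  1  1  2  2  2  2  0  0  0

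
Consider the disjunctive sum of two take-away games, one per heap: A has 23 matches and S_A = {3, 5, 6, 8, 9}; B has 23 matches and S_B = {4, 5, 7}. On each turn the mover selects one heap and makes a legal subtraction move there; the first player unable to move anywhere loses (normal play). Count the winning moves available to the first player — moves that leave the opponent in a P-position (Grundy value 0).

Heap A, S = {3, 5, 6, 8, 9}:
n :  0  1  2  3  4  5  6  7  8  9 10 11 12 13 14 15 16 17 18 19 20 21 22 23
G :  0  0  0  1  1  1  2  2  2  3  3  3  0  0  0  1  1  1  2  2  2  3  3  3
G_A(23) = 3.
Heap B, S = {4, 5, 7}:
n :  0  1  2  3  4  5  6  7  8  9 10 11 12 13 14 15 16 17 18 19 20 21 22 23
G :  0  0  0  0  1  1  1  1  2  2  2  0  0  0  0  1  1  1  1  2  2  2  0  0
G_B(23) = 0.
Combined Grundy value = 3 ⊕ 0 = 3.
A winning move leaves total XOR = 0, i.e. changes one component's Grundy value g to g ⊕ X where X is the current total.
Heap A: need g' = 3⊕3 = 0. Options: 23−3→G=2, 23−5→G=2, 23−6→G=1, 23−8→G=1, 23−9→G=0. Hits: 1.
Heap B: need g' = 0⊕3 = 3. Options: 23−4→G=2, 23−5→G=1, 23−7→G=1. Hits: 0.

1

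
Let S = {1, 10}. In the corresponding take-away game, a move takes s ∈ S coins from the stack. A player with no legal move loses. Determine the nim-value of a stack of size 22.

0

n :  0  1  2  3  4  5  6  7  8  9 10 11 12 13 14 15 16 17 18 19 20 21 22
G :  0  1  0  1  0  1  0  1  0  1  2  0  1  0  1  0  1  0  1  0  1  2  0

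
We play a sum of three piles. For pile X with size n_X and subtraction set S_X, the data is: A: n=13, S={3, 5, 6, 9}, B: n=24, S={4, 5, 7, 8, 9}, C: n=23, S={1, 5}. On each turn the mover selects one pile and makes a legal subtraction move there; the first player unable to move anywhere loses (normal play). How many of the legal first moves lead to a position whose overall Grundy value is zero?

Pile A, S = {3, 5, 6, 9}:
G(0) = 0
G(1) = mex{} = 0
G(2) = mex{} = 0
G(3) = mex{0} = 1
G(4) = mex{0} = 1
G(5) = mex{0,0} = 1
G(6) = mex{1,0,0} = 2
G(7) = mex{1,0,0} = 2
G(8) = mex{1,1,0} = 2
G(9) = mex{2,1,1,0} = 3
G(10) = mex{2,1,1,0} = 3
G(11) = mex{2,2,1,0} = 3
G(12) = mex{3,2,2,1} = 0
G(13) = mex{3,2,2,1} = 0
G_A(13) = 0.
Pile B, S = {4, 5, 7, 8, 9}:
G(0) = 0
G(1) = mex{} = 0
G(2) = mex{} = 0
G(3) = mex{} = 0
G(4) = mex{0} = 1
G(5) = mex{0,0} = 1
G(6) = mex{0,0} = 1
G(7) = mex{0,0,0} = 1
G(8) = mex{1,0,0,0} = 2
G(9) = mex{1,1,0,0,0} = 2
G(10) = mex{1,1,0,0,0} = 2
G(11) = mex{1,1,1,0,0} = 2
G(12) = mex{2,1,1,1,0} = 3
G(13) = mex{2,2,1,1,1} = 0
G(14) = mex{2,2,1,1,1} = 0
G(15) = mex{2,2,2,1,1} = 0
G(16) = mex{3,2,2,2,1} = 0
G(17) = mex{0,3,2,2,2} = 1
G(18) = mex{0,0,2,2,2} = 1
G(19) = mex{0,0,3,2,2} = 1
G(20) = mex{0,0,0,3,2} = 1
G(21) = mex{1,0,0,0,3} = 2
G(22) = mex{1,1,0,0,0} = 2
G(23) = mex{1,1,0,0,0} = 2
G(24) = mex{1,1,1,0,0} = 2
G_B(24) = 2.
Pile C, S = {1, 5}:
n :  0  1  2  3  4  5  6  7  8  9 10 11 12 13 14 15 16 17 18 19 20 21 22 23
G :  0  1  0  1  0  1  0  1  0  1  0  1  0  1  0  1  0  1  0  1  0  1  0  1
G_C(23) = 1.
Combined Grundy value = 0 ⊕ 2 ⊕ 1 = 3.
A winning move leaves total XOR = 0, i.e. changes one component's Grundy value g to g ⊕ X where X is the current total.
Pile A: need g' = 0⊕3 = 3. Options: 13−3→G=3, 13−5→G=2, 13−6→G=2, 13−9→G=1. Hits: 1.
Pile B: need g' = 2⊕3 = 1. Options: 24−4→G=1, 24−5→G=1, 24−7→G=1, 24−8→G=0, 24−9→G=0. Hits: 3.
Pile C: need g' = 1⊕3 = 2. Options: 23−1→G=0, 23−5→G=0. Hits: 0.

4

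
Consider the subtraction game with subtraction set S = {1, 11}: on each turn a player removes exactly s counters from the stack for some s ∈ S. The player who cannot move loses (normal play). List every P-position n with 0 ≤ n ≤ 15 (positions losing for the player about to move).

0, 2, 4, 6, 8, 10, 12, 14

n :  0  1  2  3  4  5  6  7  8  9 10 11 12 13 14 15
G :  0  1  0  1  0  1  0  1  0  1  0  1  0  1  0  1
P-positions are exactly the n with G(n) = 0.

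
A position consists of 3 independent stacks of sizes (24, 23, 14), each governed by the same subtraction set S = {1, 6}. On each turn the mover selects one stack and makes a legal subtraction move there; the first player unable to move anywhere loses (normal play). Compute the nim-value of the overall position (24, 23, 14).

All stacks use S = {1, 6}:
n :  0  1  2  3  4  5  6  7  8  9 10 11 12 13 14 15 16 17 18 19 20 21 22 23 24
G :  0  1  0  1  0  1  2  0  1  0  1  0  1  2  0  1  0  1  0  1  2  0  1  0  1
Stack A: G(24) = 1.
Stack B: G(23) = 0.
Stack C: G(14) = 0.
Combined Grundy value = 1 ⊕ 0 ⊕ 0 = 1.

1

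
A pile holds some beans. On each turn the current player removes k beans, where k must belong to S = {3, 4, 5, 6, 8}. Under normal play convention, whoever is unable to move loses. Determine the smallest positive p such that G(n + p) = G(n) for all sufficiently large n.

11

n :  0  1  2  3  4  5  6  7  8  9 10 11 12 13 14 15 16 17 18 19 20 21 22 23
G :  0  0  0  1  1  1  2  2  2  3  3  0  0  0  1  1  1  2  2  2  3  3  0  0
G(n+11) = G(n) holds for n = 0,…,7 (a full window of length max(S) = 8), so the sequence is purely periodic with period 11.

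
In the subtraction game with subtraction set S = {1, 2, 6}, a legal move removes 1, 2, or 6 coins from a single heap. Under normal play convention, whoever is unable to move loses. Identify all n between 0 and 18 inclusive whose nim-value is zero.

n :  0  1  2  3  4  5  6  7  8  9 10 11 12 13 14 15 16 17 18
G :  0  1  2  0  1  2  3  0  1  2  0  1  2  3  0  1  2  0  1
P-positions are exactly the n with G(n) = 0.

0, 3, 7, 10, 14, 17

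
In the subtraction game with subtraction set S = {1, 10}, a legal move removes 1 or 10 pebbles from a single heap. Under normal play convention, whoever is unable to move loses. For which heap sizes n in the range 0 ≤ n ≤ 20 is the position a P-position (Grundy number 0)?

0, 2, 4, 6, 8, 11, 13, 15, 17, 19

G(0) = 0
G(1) = mex{0} = 1
G(2) = mex{1} = 0
G(3) = mex{0} = 1
G(4) = mex{1} = 0
G(5) = mex{0} = 1
G(6) = mex{1} = 0
G(7) = mex{0} = 1
G(8) = mex{1} = 0
G(9) = mex{0} = 1
G(10) = mex{1,0} = 2
G(11) = mex{2,1} = 0
G(12) = mex{0,0} = 1
G(13) = mex{1,1} = 0
G(14) = mex{0,0} = 1
G(15) = mex{1,1} = 0
G(16) = mex{0,0} = 1
G(17) = mex{1,1} = 0
G(18) = mex{0,0} = 1
G(19) = mex{1,1} = 0
G(20) = mex{0,2} = 1
P-positions are exactly the n with G(n) = 0.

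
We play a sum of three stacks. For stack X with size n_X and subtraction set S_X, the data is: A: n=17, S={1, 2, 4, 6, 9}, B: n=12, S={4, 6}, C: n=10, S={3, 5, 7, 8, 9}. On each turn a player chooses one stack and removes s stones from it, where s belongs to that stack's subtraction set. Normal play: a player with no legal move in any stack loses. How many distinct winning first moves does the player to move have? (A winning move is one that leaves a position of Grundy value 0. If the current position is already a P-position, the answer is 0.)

Stack A, S = {1, 2, 4, 6, 9}:
n :  0  1  2  3  4  5  6  7  8  9 10 11 12 13 14 15 16 17
G :  0  1  2  0  1  2  3  4  0  1  2  0  1  2  3  4  0  1
G_A(17) = 1.
Stack B, S = {4, 6}:
n :  0  1  2  3  4  5  6  7  8  9 10 11 12
G :  0  0  0  0  1  1  1  1  2  2  0  0  0
G_B(12) = 0.
Stack C, S = {3, 5, 7, 8, 9}:
G(0) = 0
G(1) = mex{} = 0
G(2) = mex{} = 0
G(3) = mex{0} = 1
G(4) = mex{0} = 1
G(5) = mex{0,0} = 1
G(6) = mex{1,0} = 2
G(7) = mex{1,0,0} = 2
G(8) = mex{1,1,0,0} = 2
G(9) = mex{2,1,0,0,0} = 3
G(10) = mex{2,1,1,0,0} = 3
G_C(10) = 3.
Combined Grundy value = 1 ⊕ 0 ⊕ 3 = 2.
A winning move leaves total XOR = 0, i.e. changes one component's Grundy value g to g ⊕ X where X is the current total.
Stack A: need g' = 1⊕2 = 3. Options: 17−1→G=0, 17−2→G=4, 17−4→G=2, 17−6→G=0, 17−9→G=0. Hits: 0.
Stack B: need g' = 0⊕2 = 2. Options: 12−4→G=2, 12−6→G=1. Hits: 1.
Stack C: need g' = 3⊕2 = 1. Options: 10−3→G=2, 10−5→G=1, 10−7→G=1, 10−8→G=0, 10−9→G=0. Hits: 2.

3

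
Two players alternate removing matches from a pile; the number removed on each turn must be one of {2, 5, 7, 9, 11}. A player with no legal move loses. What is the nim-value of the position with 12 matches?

4

G(0) = 0
G(1) = mex{} = 0
G(2) = mex{0} = 1
G(3) = mex{0} = 1
G(4) = mex{1} = 0
G(5) = mex{1,0} = 2
G(6) = mex{0,0} = 1
G(7) = mex{2,1,0} = 3
G(8) = mex{1,1,0} = 2
G(9) = mex{3,0,1,0} = 2
G(10) = mex{2,2,1,0} = 3
G(11) = mex{2,1,0,1,0} = 3
G(12) = mex{3,3,2,1,0} = 4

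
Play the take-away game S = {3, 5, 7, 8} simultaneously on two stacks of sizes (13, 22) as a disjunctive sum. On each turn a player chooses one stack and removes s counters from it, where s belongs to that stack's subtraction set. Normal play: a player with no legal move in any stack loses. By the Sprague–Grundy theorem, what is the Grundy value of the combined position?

All stacks use S = {3, 5, 7, 8}:
n :  0  1  2  3  4  5  6  7  8  9 10 11 12 13 14 15 16 17 18 19 20 21 22
G :  0  0  0  1  1  1  2  2  2  3  3  0  0  0  1  1  1  2  2  2  3  3  0
Stack A: G(13) = 0.
Stack B: G(22) = 0.
Combined Grundy value = 0 ⊕ 0 = 0.

0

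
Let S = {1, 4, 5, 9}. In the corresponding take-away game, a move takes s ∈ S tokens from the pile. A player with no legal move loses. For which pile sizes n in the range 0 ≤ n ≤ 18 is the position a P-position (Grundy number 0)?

0, 2, 8, 10, 16, 18

G(0) = 0
G(1) = mex{0} = 1
G(2) = mex{1} = 0
G(3) = mex{0} = 1
G(4) = mex{1,0} = 2
G(5) = mex{2,1,0} = 3
G(6) = mex{3,0,1} = 2
G(7) = mex{2,1,0} = 3
G(8) = mex{3,2,1} = 0
G(9) = mex{0,3,2,0} = 1
G(10) = mex{1,2,3,1} = 0
G(11) = mex{0,3,2,0} = 1
G(12) = mex{1,0,3,1} = 2
G(13) = mex{2,1,0,2} = 3
G(14) = mex{3,0,1,3} = 2
G(15) = mex{2,1,0,2} = 3
G(16) = mex{3,2,1,3} = 0
G(17) = mex{0,3,2,0} = 1
G(18) = mex{1,2,3,1} = 0
P-positions are exactly the n with G(n) = 0.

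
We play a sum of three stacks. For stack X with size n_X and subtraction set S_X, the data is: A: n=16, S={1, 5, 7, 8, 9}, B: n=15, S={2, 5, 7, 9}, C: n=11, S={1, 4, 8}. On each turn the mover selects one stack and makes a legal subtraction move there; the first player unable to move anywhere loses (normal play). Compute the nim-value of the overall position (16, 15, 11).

2

Stack A, S = {1, 5, 7, 8, 9}:
G(0) = 0
G(1) = mex{0} = 1
G(2) = mex{1} = 0
G(3) = mex{0} = 1
G(4) = mex{1} = 0
G(5) = mex{0,0} = 1
G(6) = mex{1,1} = 0
G(7) = mex{0,0,0} = 1
G(8) = mex{1,1,1,0} = 2
G(9) = mex{2,0,0,1,0} = 3
G(10) = mex{3,1,1,0,1} = 2
G(11) = mex{2,0,0,1,0} = 3
G(12) = mex{3,1,1,0,1} = 2
G(13) = mex{2,2,0,1,0} = 3
G(14) = mex{3,3,1,0,1} = 2
G(15) = mex{2,2,2,1,0} = 3
G(16) = mex{3,3,3,2,1} = 0
G_A(16) = 0.
Stack B, S = {2, 5, 7, 9}:
G(0) = 0
G(1) = mex{} = 0
G(2) = mex{0} = 1
G(3) = mex{0} = 1
G(4) = mex{1} = 0
G(5) = mex{1,0} = 2
G(6) = mex{0,0} = 1
G(7) = mex{2,1,0} = 3
G(8) = mex{1,1,0} = 2
G(9) = mex{3,0,1,0} = 2
G(10) = mex{2,2,1,0} = 3
G(11) = mex{2,1,0,1} = 3
G(12) = mex{3,3,2,1} = 0
G(13) = mex{3,2,1,0} = 4
G(14) = mex{0,2,3,2} = 1
G(15) = mex{4,3,2,1} = 0
G_B(15) = 0.
Stack C, S = {1, 4, 8}:
G(0) = 0
G(1) = mex{0} = 1
G(2) = mex{1} = 0
G(3) = mex{0} = 1
G(4) = mex{1,0} = 2
G(5) = mex{2,1} = 0
G(6) = mex{0,0} = 1
G(7) = mex{1,1} = 0
G(8) = mex{0,2,0} = 1
G(9) = mex{1,0,1} = 2
G(10) = mex{2,1,0} = 3
G(11) = mex{3,0,1} = 2
G_C(11) = 2.
Combined Grundy value = 0 ⊕ 0 ⊕ 2 = 2.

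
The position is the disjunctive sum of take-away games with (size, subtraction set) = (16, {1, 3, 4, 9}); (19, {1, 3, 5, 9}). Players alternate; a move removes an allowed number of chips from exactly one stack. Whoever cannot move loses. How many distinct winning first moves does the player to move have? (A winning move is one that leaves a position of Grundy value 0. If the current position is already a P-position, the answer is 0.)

2

Stack A, S = {1, 3, 4, 9}:
n :  0  1  2  3  4  5  6  7  8  9 10 11 12 13 14 15 16
G :  0  1  0  1  2  3  2  0  1  4  3  2  0  1  0  1  2
G_A(16) = 2.
Stack B, S = {1, 3, 5, 9}:
G(0) = 0
G(1) = mex{0} = 1
G(2) = mex{1} = 0
G(3) = mex{0,0} = 1
G(4) = mex{1,1} = 0
G(5) = mex{0,0,0} = 1
G(6) = mex{1,1,1} = 0
G(7) = mex{0,0,0} = 1
G(8) = mex{1,1,1} = 0
G(9) = mex{0,0,0,0} = 1
G(10) = mex{1,1,1,1} = 0
G(11) = mex{0,0,0,0} = 1
G(12) = mex{1,1,1,1} = 0
G(13) = mex{0,0,0,0} = 1
G(14) = mex{1,1,1,1} = 0
G(15) = mex{0,0,0,0} = 1
G(16) = mex{1,1,1,1} = 0
G(17) = mex{0,0,0,0} = 1
G(18) = mex{1,1,1,1} = 0
G(19) = mex{0,0,0,0} = 1
G_B(19) = 1.
Combined Grundy value = 2 ⊕ 1 = 3.
A winning move leaves total XOR = 0, i.e. changes one component's Grundy value g to g ⊕ X where X is the current total.
Stack A: need g' = 2⊕3 = 1. Options: 16−1→G=1, 16−3→G=1, 16−4→G=0, 16−9→G=0. Hits: 2.
Stack B: need g' = 1⊕3 = 2. Options: 19−1→G=0, 19−3→G=0, 19−5→G=0, 19−9→G=0. Hits: 0.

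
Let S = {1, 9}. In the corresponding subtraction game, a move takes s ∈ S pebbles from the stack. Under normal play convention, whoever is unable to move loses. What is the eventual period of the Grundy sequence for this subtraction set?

G(0) = 0
G(1) = mex{0} = 1
G(2) = mex{1} = 0
G(3) = mex{0} = 1
G(4) = mex{1} = 0
G(5) = mex{0} = 1
G(6) = mex{1} = 0
G(7) = mex{0} = 1
G(8) = mex{1} = 0
G(9) = mex{0,0} = 1
G(10) = mex{1,1} = 0
G(11) = mex{0,0} = 1
G(12) = mex{1,1} = 0
G(13) = mex{0,0} = 1
G(14) = mex{1,1} = 0
G(n+2) = G(n) holds for n = 0,…,8 (a full window of length max(S) = 9), so the sequence is purely periodic with period 2.

2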